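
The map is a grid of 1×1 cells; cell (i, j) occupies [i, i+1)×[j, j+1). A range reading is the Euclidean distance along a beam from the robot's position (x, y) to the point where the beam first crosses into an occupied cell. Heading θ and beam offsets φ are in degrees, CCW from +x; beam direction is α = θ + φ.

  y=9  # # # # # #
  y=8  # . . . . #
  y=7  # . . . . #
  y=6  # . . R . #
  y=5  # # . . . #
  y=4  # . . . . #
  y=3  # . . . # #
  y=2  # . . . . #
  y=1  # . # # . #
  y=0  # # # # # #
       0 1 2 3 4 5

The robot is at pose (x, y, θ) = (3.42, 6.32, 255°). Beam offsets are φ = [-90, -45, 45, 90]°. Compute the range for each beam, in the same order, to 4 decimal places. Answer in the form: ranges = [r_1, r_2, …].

ranges = [2.5054, 1.6397, 2.6789, 1.6357]

beam 1: φ=-90°, α=165°
  d=(-0.9659,0.2588)  start (3,6)  tX=0.4348 tY=2.6273  stride 1/|dx|=1.0353 1/|dy|=3.8637
    cross x-line → (2,6), t=0.4348
    cross x-line → (1,6), t=1.4701
    cross x-line → (0,6), t=2.5054 (wall)
  → r_1 = 2.5054
beam 2: φ=-45°, α=210°
  d=(-0.8660,-0.5000)  start (3,6)  tX=0.4850 tY=0.6400  stride 1/|dx|=1.1547 1/|dy|=2.0000
    cross x-line → (2,6), t=0.4850
    cross y-line → (2,5), t=0.6400
    cross x-line → (1,5), t=1.6397 (wall)
  → r_2 = 1.6397
beam 3: φ=45°, α=300°
  d=(0.5000,-0.8660)  start (3,6)  tX=1.1600 tY=0.3695  stride 1/|dx|=2.0000 1/|dy|=1.1547
    cross y-line → (3,5), t=0.3695
    cross x-line → (4,5), t=1.1600
    cross y-line → (4,4), t=1.5242
    cross y-line → (4,3), t=2.6789 (wall)
  → r_3 = 2.6789
beam 4: φ=90°, α=345°
  d=(0.9659,-0.2588)  start (3,6)  tX=0.6005 tY=1.2364  stride 1/|dx|=1.0353 1/|dy|=3.8637
    cross x-line → (4,6), t=0.6005
    cross y-line → (4,5), t=1.2364
    cross x-line → (5,5), t=1.6357 (wall)
  → r_4 = 1.6357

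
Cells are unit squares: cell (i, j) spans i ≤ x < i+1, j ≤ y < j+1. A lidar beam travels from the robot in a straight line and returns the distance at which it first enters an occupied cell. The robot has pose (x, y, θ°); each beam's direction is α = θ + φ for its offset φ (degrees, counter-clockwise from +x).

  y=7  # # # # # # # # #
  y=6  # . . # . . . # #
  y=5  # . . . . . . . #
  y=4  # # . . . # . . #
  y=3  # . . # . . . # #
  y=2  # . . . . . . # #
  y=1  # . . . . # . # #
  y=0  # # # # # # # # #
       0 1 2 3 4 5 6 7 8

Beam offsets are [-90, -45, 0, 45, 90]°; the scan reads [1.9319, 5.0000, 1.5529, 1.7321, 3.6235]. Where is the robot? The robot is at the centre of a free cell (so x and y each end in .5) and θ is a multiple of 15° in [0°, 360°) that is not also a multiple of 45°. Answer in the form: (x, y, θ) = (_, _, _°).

Candidates: 33 free-cell centres × 16 headings = 528 poses. Raycast each; keep the one whose scan matches to 4 dp.
  (2.5, 1.5, 30°): beam 1 = 0.5774 ≠ 1.9319 ✗
  (4.5, 5.5, 330°): beam 1 = 1.7321 ≠ 1.9319 ✗
  (1.5, 1.5, 210°): beam 1 = 1.0000 ≠ 1.9319 ✗
  …
  (3.5, 5.5, 285°): r_1=1.9319, r_2=5.0000, r_3=1.5529, r_4=1.7321, r_5=3.6235 — all match ✓
Only this pose fits every beam.

(x, y, θ) = (3.5, 5.5, 285°)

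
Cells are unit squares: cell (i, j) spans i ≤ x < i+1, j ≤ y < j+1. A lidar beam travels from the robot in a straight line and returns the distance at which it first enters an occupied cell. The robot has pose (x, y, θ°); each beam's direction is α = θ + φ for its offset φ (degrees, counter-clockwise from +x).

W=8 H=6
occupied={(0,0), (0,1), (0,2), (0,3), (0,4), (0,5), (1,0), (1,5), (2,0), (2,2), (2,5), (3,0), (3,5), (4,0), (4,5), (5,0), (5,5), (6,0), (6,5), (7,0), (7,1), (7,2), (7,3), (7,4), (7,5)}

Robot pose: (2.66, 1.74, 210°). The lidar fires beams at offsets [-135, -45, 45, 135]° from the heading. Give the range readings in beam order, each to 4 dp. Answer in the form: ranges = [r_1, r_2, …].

ranges = [0.2692, 1.7186, 0.7661, 2.8591]

beam 1: φ=-135°, α=75°
  cosα=0.2588 sinα=0.9659 | (2,1) | tMaxX 1.3137 tMaxY 0.2692 | tΔX 3.8637 tΔY 1.0353
    t=0.2692 [y] (2,2) — stop
  → r_1 = 0.2692
beam 2: φ=-45°, α=165°
  cosα=-0.9659 sinα=0.2588 | (2,1) | tMaxX 0.6833 tMaxY 1.0046 | tΔX 1.0353 tΔY 3.8637
    t=0.6833 [x] (1,1)
    t=1.0046 [y] (1,2)
    t=1.7186 [x] (0,2) — stop
  → r_2 = 1.7186
beam 3: φ=45°, α=255°
  cosα=-0.2588 sinα=-0.9659 | (2,1) | tMaxX 2.5500 tMaxY 0.7661 | tΔX 3.8637 tΔY 1.0353
    t=0.7661 [y] (2,0) — stop
  → r_3 = 0.7661
beam 4: φ=135°, α=345°
  cosα=0.9659 sinα=-0.2588 | (2,1) | tMaxX 0.3520 tMaxY 2.8591 | tΔX 1.0353 tΔY 3.8637
    t=0.3520 [x] (3,1)
    t=1.3873 [x] (4,1)
    t=2.4225 [x] (5,1)
    t=2.8591 [y] (5,0) — stop
  → r_4 = 2.8591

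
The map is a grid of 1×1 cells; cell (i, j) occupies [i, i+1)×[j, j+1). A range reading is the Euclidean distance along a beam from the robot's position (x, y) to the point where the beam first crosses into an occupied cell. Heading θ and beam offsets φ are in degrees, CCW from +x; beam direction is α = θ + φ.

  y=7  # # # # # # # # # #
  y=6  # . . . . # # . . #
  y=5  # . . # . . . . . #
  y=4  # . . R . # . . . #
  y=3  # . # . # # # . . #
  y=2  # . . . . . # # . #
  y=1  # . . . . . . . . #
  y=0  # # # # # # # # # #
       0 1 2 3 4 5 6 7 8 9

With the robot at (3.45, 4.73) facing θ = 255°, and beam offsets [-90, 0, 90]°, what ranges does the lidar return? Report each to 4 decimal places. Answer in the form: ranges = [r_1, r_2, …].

beam 1: φ=-90°, α=165°
  direction (-0.9659, 0.2588); cell (3,4); t to first gridline: x 0.4659, y 1.0432 (then +1.0353 / +3.8637)
    (2,4) via x @ 0.4659
    (2,5) via y @ 1.0432
    (1,5) via x @ 1.5012
    (0,5) via x @ 2.5364  # hit
  → r_1 = 2.5364
beam 2: φ=0°, α=255°
  direction (-0.2588, -0.9659); cell (3,4); t to first gridline: x 1.7387, y 0.7558 (then +3.8637 / +1.0353)
    (3,3) via y @ 0.7558
    (2,3) via x @ 1.7387  # hit
  → r_2 = 1.7387
beam 3: φ=90°, α=345°
  direction (0.9659, -0.2588); cell (3,4); t to first gridline: x 0.5694, y 2.8205 (then +1.0353 / +3.8637)
    (4,4) via x @ 0.5694
    (5,4) via x @ 1.6047  # hit
  → r_3 = 1.6047

ranges = [2.5364, 1.7387, 1.6047]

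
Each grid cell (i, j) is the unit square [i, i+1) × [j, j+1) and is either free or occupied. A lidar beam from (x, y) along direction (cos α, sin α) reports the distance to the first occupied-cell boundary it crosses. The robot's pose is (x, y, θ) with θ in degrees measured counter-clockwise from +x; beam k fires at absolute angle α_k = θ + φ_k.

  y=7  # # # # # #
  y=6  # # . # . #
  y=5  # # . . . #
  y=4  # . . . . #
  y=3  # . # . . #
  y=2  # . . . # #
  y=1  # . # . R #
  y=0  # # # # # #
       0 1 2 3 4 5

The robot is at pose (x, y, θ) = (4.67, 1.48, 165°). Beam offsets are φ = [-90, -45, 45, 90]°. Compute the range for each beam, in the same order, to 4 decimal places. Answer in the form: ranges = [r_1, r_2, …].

beam 1: φ=-90°, α=75°
  dir = (cos 75°, sin 75°) = (0.2588, 0.9659); from cell (4,1)
  next x-line at t=1.2750, next y-line at t=0.5383; Δt_x=3.8637, Δt_y=1.0353
    y: enter (4,2) at t=0.5383 ← occupied
  → r_1 = 0.5383
beam 2: φ=-45°, α=120°
  dir = (cos 120°, sin 120°) = (-0.5000, 0.8660); from cell (4,1)
  next x-line at t=1.3400, next y-line at t=0.6004; Δt_x=2.0000, Δt_y=1.1547
    y: enter (4,2) at t=0.6004 ← occupied
  → r_2 = 0.6004
beam 3: φ=45°, α=210°
  dir = (cos 210°, sin 210°) = (-0.8660, -0.5000); from cell (4,1)
  next x-line at t=0.7736, next y-line at t=0.9600; Δt_x=1.1547, Δt_y=2.0000
    x: enter (3,1) at t=0.7736
    y: enter (3,0) at t=0.9600 ← occupied
  → r_3 = 0.9600
beam 4: φ=90°, α=255°
  dir = (cos 255°, sin 255°) = (-0.2588, -0.9659); from cell (4,1)
  next x-line at t=2.5887, next y-line at t=0.4969; Δt_x=3.8637, Δt_y=1.0353
    y: enter (4,0) at t=0.4969 ← occupied
  → r_4 = 0.4969

ranges = [0.5383, 0.6004, 0.9600, 0.4969]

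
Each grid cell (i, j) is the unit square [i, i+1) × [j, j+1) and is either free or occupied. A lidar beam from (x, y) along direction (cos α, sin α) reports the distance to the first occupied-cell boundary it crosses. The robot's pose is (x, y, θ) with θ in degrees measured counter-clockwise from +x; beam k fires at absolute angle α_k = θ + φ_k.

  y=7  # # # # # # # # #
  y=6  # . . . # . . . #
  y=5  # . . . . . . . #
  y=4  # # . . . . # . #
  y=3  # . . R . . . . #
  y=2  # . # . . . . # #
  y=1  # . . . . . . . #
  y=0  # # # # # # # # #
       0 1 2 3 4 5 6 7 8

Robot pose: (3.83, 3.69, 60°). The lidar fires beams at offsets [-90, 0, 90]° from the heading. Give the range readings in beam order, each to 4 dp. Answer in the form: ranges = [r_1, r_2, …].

ranges = [4.8151, 3.8221, 2.1131]

beam 1: φ=-90°, α=330°
  cosα=0.8660 sinα=-0.5000 | (3,3) | tMaxX 0.1963 tMaxY 1.3800 | tΔX 1.1547 tΔY 2.0000
    t=0.1963 [x] (4,3)
    t=1.3510 [x] (5,3)
    t=1.3800 [y] (5,2)
    t=2.5057 [x] (6,2)
    t=3.3800 [y] (6,1)
    t=3.6604 [x] (7,1)
    t=4.8151 [x] (8,1) — stop
  → r_1 = 4.8151
beam 2: φ=0°, α=60°
  cosα=0.5000 sinα=0.8660 | (3,3) | tMaxX 0.3400 tMaxY 0.3580 | tΔX 2.0000 tΔY 1.1547
    t=0.3400 [x] (4,3)
    t=0.3580 [y] (4,4)
    t=1.5127 [y] (4,5)
    t=2.3400 [x] (5,5)
    t=2.6674 [y] (5,6)
    t=3.8221 [y] (5,7) — stop
  → r_2 = 3.8221
beam 3: φ=90°, α=150°
  cosα=-0.8660 sinα=0.5000 | (3,3) | tMaxX 0.9584 tMaxY 0.6200 | tΔX 1.1547 tΔY 2.0000
    t=0.6200 [y] (3,4)
    t=0.9584 [x] (2,4)
    t=2.1131 [x] (1,4) — stop
  → r_3 = 2.1131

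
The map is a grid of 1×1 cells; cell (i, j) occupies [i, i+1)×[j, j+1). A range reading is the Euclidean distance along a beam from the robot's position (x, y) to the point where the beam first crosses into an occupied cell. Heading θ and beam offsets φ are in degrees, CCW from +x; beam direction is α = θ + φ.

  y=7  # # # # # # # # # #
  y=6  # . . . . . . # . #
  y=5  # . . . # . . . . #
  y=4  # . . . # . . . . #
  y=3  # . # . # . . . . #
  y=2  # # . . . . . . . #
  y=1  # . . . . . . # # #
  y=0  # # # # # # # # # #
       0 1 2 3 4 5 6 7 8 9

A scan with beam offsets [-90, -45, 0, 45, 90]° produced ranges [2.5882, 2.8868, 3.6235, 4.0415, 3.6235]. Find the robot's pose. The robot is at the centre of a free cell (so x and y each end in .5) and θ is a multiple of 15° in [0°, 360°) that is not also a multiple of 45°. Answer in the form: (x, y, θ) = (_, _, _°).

Candidates: 40 free-cell centres × 16 headings = 640 poses. Raycast each; keep the one whose scan matches to 4 dp.
  (3.5, 4.5, 165°): beam 3 = 2.5882 ≠ 3.6235 ✗
  (7.5, 2.5, 240°): beam 1 = 2.8868 ≠ 2.5882 ✗
  (8.5, 3.5, 150°): beam 1 = 1.0000 ≠ 2.5882 ✗
  (1.5, 4.5, 75°): beam 3 = 2.5882 ≠ 3.6235 ✗
  …
  (5.5, 3.5, 345°): r_1=2.5882, r_2=2.8868, r_3=3.6235, r_4=4.0415, r_5=3.6235 — all match ✓
Only this pose fits every beam.

(x, y, θ) = (5.5, 3.5, 345°)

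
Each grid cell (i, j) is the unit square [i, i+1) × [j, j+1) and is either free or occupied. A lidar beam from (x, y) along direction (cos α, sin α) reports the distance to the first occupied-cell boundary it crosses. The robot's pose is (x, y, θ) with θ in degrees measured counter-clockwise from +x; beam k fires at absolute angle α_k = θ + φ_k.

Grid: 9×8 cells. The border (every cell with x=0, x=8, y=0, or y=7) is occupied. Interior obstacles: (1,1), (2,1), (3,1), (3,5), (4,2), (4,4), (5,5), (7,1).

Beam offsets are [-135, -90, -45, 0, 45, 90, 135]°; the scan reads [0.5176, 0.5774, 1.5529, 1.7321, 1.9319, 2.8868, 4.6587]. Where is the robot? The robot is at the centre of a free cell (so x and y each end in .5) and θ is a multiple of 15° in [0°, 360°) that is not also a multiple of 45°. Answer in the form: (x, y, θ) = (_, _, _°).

Enumerate (i+0.5, j+0.5, θ) over the 34 free cells and 16 admissible headings. For each, cast all 7 beams and compare to the given ranges.
  (1.5, 3.5, 30°): beam 1 = 1.5529 ≠ 0.5176 ✗
  (7.5, 2.5, 60°): beam 3 = 0.5176 ≠ 1.5529 ✗
  (1.5, 4.5, 330°): beam 2 = 1.0000 ≠ 0.5774 ✗
  (2.5, 5.5, 210°): beam 1 = 1.5529 ≠ 0.5176 ✗
  …
  (5.5, 2.5, 300°): r_1=0.5176, r_2=0.5774, r_3=1.5529, r_4=1.7321, r_5=1.9319, r_6=2.8868, r_7=4.6587 — all match ✓
No second candidate reproduces the full scan.

(x, y, θ) = (5.5, 2.5, 300°)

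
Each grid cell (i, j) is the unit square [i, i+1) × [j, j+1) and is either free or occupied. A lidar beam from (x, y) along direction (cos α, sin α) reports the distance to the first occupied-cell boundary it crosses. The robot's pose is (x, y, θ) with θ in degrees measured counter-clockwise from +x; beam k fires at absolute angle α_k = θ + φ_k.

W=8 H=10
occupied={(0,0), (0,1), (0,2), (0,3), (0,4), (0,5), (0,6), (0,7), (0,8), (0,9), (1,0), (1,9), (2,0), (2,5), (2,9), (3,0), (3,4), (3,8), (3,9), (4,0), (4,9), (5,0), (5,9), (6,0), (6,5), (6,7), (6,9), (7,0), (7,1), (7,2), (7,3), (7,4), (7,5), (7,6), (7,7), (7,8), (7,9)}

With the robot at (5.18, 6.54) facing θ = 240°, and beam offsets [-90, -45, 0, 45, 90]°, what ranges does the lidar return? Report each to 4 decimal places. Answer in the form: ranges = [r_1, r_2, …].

ranges = [4.8266, 2.2569, 2.3600, 5.7354, 1.0800]

beam 1: φ=-90°, α=150°
  cosα=-0.8660 sinα=0.5000 | (5,6) | tMaxX 0.2078 tMaxY 0.9200 | tΔX 1.1547 tΔY 2.0000
    t=0.2078 [x] (4,6)
    t=0.9200 [y] (4,7)
    t=1.3625 [x] (3,7)
    t=2.5172 [x] (2,7)
    t=2.9200 [y] (2,8)
    t=3.6719 [x] (1,8)
    t=4.8266 [x] (0,8) — stop
  → r_1 = 4.8266
beam 2: φ=-45°, α=195°
  cosα=-0.9659 sinα=-0.2588 | (5,6) | tMaxX 0.1863 tMaxY 2.0864 | tΔX 1.0353 tΔY 3.8637
    t=0.1863 [x] (4,6)
    t=1.2216 [x] (3,6)
    t=2.0864 [y] (3,5)
    t=2.2569 [x] (2,5) — stop
  → r_2 = 2.2569
beam 3: φ=0°, α=240°
  cosα=-0.5000 sinα=-0.8660 | (5,6) | tMaxX 0.3600 tMaxY 0.6235 | tΔX 2.0000 tΔY 1.1547
    t=0.3600 [x] (4,6)
    t=0.6235 [y] (4,5)
    t=1.7782 [y] (4,4)
    t=2.3600 [x] (3,4) — stop
  → r_3 = 2.3600
beam 4: φ=45°, α=285°
  cosα=0.2588 sinα=-0.9659 | (5,6) | tMaxX 3.1682 tMaxY 0.5590 | tΔX 3.8637 tΔY 1.0353
    t=0.5590 [y] (5,5)
    t=1.5943 [y] (5,4)
    t=2.6296 [y] (5,3)
    t=3.1682 [x] (6,3)
    t=3.6649 [y] (6,2)
    t=4.7002 [y] (6,1)
    t=5.7354 [y] (6,0) — stop
  → r_4 = 5.7354
beam 5: φ=90°, α=330°
  cosα=0.8660 sinα=-0.5000 | (5,6) | tMaxX 0.9469 tMaxY 1.0800 | tΔX 1.1547 tΔY 2.0000
    t=0.9469 [x] (6,6)
    t=1.0800 [y] (6,5) — stop
  → r_5 = 1.0800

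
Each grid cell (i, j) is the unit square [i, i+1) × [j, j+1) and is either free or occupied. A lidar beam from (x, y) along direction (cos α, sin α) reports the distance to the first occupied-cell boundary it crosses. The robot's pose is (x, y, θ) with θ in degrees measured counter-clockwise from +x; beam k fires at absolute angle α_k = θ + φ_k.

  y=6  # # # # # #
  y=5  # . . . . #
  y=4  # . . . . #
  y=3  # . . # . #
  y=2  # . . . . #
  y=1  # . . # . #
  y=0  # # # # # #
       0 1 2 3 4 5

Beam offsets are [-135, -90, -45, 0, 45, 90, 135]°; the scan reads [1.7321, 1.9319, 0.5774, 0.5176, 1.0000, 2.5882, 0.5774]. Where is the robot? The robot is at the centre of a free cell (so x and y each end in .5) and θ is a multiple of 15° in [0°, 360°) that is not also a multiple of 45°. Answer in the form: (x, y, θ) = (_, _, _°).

The pose lattice has 18·16 = 288 candidates. Test each by forward raycasting.
  (2.5, 4.5, 210°): beam 1 = 1.5529 ≠ 1.7321 ✗
  (1.5, 3.5, 105°): beam 1 = 4.0415 ≠ 1.7321 ✗
  (2.5, 2.5, 240°): beam 1 = 3.6235 ≠ 1.7321 ✗
  …
  (4.5, 3.5, 15°): r_1=1.7321, r_2=1.9319, r_3=0.5774, r_4=0.5176, r_5=1.0000, r_6=2.5882, r_7=0.5774 — all match ✓
Only this pose fits every beam.

(x, y, θ) = (4.5, 3.5, 15°)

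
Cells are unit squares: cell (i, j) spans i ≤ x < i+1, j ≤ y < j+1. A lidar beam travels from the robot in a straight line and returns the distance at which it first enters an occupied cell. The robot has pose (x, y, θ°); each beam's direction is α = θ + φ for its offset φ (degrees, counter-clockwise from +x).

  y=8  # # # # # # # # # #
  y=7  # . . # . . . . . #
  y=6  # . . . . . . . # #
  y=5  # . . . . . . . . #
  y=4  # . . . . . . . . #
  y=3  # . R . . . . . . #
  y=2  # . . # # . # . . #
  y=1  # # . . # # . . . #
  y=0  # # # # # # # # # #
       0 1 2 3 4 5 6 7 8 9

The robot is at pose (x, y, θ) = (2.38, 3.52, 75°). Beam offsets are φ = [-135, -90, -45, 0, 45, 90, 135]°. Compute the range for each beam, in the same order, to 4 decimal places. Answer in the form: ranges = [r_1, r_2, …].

beam 1: φ=-135°, α=300°
  cosα=0.5000 sinα=-0.8660 | (2,3) | tMaxX 1.2400 tMaxY 0.6004 | tΔX 2.0000 tΔY 1.1547
    t=0.6004 [y] (2,2)
    t=1.2400 [x] (3,2) — stop
  → r_1 = 1.2400
beam 2: φ=-90°, α=345°
  cosα=0.9659 sinα=-0.2588 | (2,3) | tMaxX 0.6419 tMaxY 2.0091 | tΔX 1.0353 tΔY 3.8637
    t=0.6419 [x] (3,3)
    t=1.6771 [x] (4,3)
    t=2.0091 [y] (4,2) — stop
  → r_2 = 2.0091
beam 3: φ=-45°, α=30°
  cosα=0.8660 sinα=0.5000 | (2,3) | tMaxX 0.7159 tMaxY 0.9600 | tΔX 1.1547 tΔY 2.0000
    t=0.7159 [x] (3,3)
    t=0.9600 [y] (3,4)
    t=1.8706 [x] (4,4)
    t=2.9600 [y] (4,5)
    t=3.0253 [x] (5,5)
    t=4.1800 [x] (6,5)
    t=4.9600 [y] (6,6)
    t=5.3347 [x] (7,6)
    t=6.4894 [x] (8,6) — stop
  → r_3 = 6.4894
beam 4: φ=0°, α=75°
  cosα=0.2588 sinα=0.9659 | (2,3) | tMaxX 2.3955 tMaxY 0.4969 | tΔX 3.8637 tΔY 1.0353
    t=0.4969 [y] (2,4)
    t=1.5322 [y] (2,5)
    t=2.3955 [x] (3,5)
    t=2.5675 [y] (3,6)
    t=3.6028 [y] (3,7) — stop
  → r_4 = 3.6028
beam 5: φ=45°, α=120°
  cosα=-0.5000 sinα=0.8660 | (2,3) | tMaxX 0.7600 tMaxY 0.5543 | tΔX 2.0000 tΔY 1.1547
    t=0.5543 [y] (2,4)
    t=0.7600 [x] (1,4)
    t=1.7090 [y] (1,5)
    t=2.7600 [x] (0,5) — stop
  → r_5 = 2.7600
beam 6: φ=90°, α=165°
  cosα=-0.9659 sinα=0.2588 | (2,3) | tMaxX 0.3934 tMaxY 1.8546 | tΔX 1.0353 tΔY 3.8637
    t=0.3934 [x] (1,3)
    t=1.4287 [x] (0,3) — stop
  → r_6 = 1.4287
beam 7: φ=135°, α=210°
  cosα=-0.8660 sinα=-0.5000 | (2,3) | tMaxX 0.4388 tMaxY 1.0400 | tΔX 1.1547 tΔY 2.0000
    t=0.4388 [x] (1,3)
    t=1.0400 [y] (1,2)
    t=1.5935 [x] (0,2) — stop
  → r_7 = 1.5935

ranges = [1.2400, 2.0091, 6.4894, 3.6028, 2.7600, 1.4287, 1.5935]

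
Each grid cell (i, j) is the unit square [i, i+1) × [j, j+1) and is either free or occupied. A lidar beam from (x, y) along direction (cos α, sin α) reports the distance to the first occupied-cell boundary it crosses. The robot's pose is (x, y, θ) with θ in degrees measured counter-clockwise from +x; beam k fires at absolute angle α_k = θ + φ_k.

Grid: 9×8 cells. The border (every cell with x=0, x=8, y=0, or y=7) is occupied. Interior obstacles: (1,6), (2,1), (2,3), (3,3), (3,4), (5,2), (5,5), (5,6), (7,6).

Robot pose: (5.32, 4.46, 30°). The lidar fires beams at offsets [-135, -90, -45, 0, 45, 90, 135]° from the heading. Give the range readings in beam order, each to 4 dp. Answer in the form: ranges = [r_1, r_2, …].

beam 1: φ=-135°, α=255°
  d=(-0.2588,-0.9659)  start (5,4)  tX=1.2364 tY=0.4762  stride 1/|dx|=3.8637 1/|dy|=1.0353
    cross y-line → (5,3), t=0.4762
    cross x-line → (4,3), t=1.2364
    cross y-line → (4,2), t=1.5115
    cross y-line → (4,1), t=2.5468
    cross y-line → (4,0), t=3.5821 (wall)
  → r_1 = 3.5821
beam 2: φ=-90°, α=300°
  d=(0.5000,-0.8660)  start (5,4)  tX=1.3600 tY=0.5312  stride 1/|dx|=2.0000 1/|dy|=1.1547
    cross y-line → (5,3), t=0.5312
    cross x-line → (6,3), t=1.3600
    cross y-line → (6,2), t=1.6859
    cross y-line → (6,1), t=2.8406
    cross x-line → (7,1), t=3.3600
    cross y-line → (7,0), t=3.9953 (wall)
  → r_2 = 3.9953
beam 3: φ=-45°, α=345°
  d=(0.9659,-0.2588)  start (5,4)  tX=0.7040 tY=1.7773  stride 1/|dx|=1.0353 1/|dy|=3.8637
    cross x-line → (6,4), t=0.7040
    cross x-line → (7,4), t=1.7393
    cross y-line → (7,3), t=1.7773
    cross x-line → (8,3), t=2.7745 (wall)
  → r_3 = 2.7745
beam 4: φ=0°, α=30°
  d=(0.8660,0.5000)  start (5,4)  tX=0.7852 tY=1.0800  stride 1/|dx|=1.1547 1/|dy|=2.0000
    cross x-line → (6,4), t=0.7852
    cross y-line → (6,5), t=1.0800
    cross x-line → (7,5), t=1.9399
    cross y-line → (7,6), t=3.0800 (wall)
  → r_4 = 3.0800
beam 5: φ=45°, α=75°
  d=(0.2588,0.9659)  start (5,4)  tX=2.6273 tY=0.5590  stride 1/|dx|=3.8637 1/|dy|=1.0353
    cross y-line → (5,5), t=0.5590 (wall)
  → r_5 = 0.5590
beam 6: φ=90°, α=120°
  d=(-0.5000,0.8660)  start (5,4)  tX=0.6400 tY=0.6235  stride 1/|dx|=2.0000 1/|dy|=1.1547
    cross y-line → (5,5), t=0.6235 (wall)
  → r_6 = 0.6235
beam 7: φ=135°, α=165°
  d=(-0.9659,0.2588)  start (5,4)  tX=0.3313 tY=2.0864  stride 1/|dx|=1.0353 1/|dy|=3.8637
    cross x-line → (4,4), t=0.3313
    cross x-line → (3,4), t=1.3666 (wall)
  → r_7 = 1.3666

ranges = [3.5821, 3.9953, 2.7745, 3.0800, 0.5590, 0.6235, 1.3666]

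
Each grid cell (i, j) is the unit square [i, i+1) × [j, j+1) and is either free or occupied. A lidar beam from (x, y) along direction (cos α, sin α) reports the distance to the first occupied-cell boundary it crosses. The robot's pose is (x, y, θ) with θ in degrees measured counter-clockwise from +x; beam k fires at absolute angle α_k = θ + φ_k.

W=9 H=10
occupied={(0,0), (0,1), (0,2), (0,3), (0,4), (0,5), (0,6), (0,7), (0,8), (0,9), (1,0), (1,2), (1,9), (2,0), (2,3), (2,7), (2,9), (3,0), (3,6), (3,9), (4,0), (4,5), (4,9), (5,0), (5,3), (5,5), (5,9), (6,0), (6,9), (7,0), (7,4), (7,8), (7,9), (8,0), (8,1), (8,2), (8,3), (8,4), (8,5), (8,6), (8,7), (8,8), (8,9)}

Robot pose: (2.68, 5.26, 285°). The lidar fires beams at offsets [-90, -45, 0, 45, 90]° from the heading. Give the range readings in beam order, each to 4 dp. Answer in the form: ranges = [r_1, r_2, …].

ranges = [1.7393, 2.6096, 4.4103, 2.6789, 1.3666]

beam 1: φ=-90°, α=195°
  dir = (cos 195°, sin 195°) = (-0.9659, -0.2588); from cell (2,5)
  next x-line at t=0.7040, next y-line at t=1.0046; Δt_x=1.0353, Δt_y=3.8637
    x: enter (1,5) at t=0.7040
    y: enter (1,4) at t=1.0046
    x: enter (0,4) at t=1.7393 ← occupied
  → r_1 = 1.7393
beam 2: φ=-45°, α=240°
  dir = (cos 240°, sin 240°) = (-0.5000, -0.8660); from cell (2,5)
  next x-line at t=1.3600, next y-line at t=0.3002; Δt_x=2.0000, Δt_y=1.1547
    y: enter (2,4) at t=0.3002
    x: enter (1,4) at t=1.3600
    y: enter (1,3) at t=1.4549
    y: enter (1,2) at t=2.6096 ← occupied
  → r_2 = 2.6096
beam 3: φ=0°, α=285°
  dir = (cos 285°, sin 285°) = (0.2588, -0.9659); from cell (2,5)
  next x-line at t=1.2364, next y-line at t=0.2692; Δt_x=3.8637, Δt_y=1.0353
    y: enter (2,4) at t=0.2692
    x: enter (3,4) at t=1.2364
    y: enter (3,3) at t=1.3044
    y: enter (3,2) at t=2.3397
    y: enter (3,1) at t=3.3750
    y: enter (3,0) at t=4.4103 ← occupied
  → r_3 = 4.4103
beam 4: φ=45°, α=330°
  dir = (cos 330°, sin 330°) = (0.8660, -0.5000); from cell (2,5)
  next x-line at t=0.3695, next y-line at t=0.5200; Δt_x=1.1547, Δt_y=2.0000
    x: enter (3,5) at t=0.3695
    y: enter (3,4) at t=0.5200
    x: enter (4,4) at t=1.5242
    y: enter (4,3) at t=2.5200
    x: enter (5,3) at t=2.6789 ← occupied
  → r_4 = 2.6789
beam 5: φ=90°, α=15°
  dir = (cos 15°, sin 15°) = (0.9659, 0.2588); from cell (2,5)
  next x-line at t=0.3313, next y-line at t=2.8591; Δt_x=1.0353, Δt_y=3.8637
    x: enter (3,5) at t=0.3313
    x: enter (4,5) at t=1.3666 ← occupied
  → r_5 = 1.3666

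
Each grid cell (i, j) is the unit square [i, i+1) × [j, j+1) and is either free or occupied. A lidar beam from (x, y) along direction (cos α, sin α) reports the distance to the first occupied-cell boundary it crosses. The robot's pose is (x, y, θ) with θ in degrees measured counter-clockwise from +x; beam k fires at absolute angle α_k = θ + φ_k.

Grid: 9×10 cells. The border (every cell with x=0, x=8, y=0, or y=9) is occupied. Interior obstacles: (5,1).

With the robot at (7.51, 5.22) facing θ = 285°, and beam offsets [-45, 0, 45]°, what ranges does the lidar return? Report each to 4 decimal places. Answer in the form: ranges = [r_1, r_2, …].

ranges = [3.7181, 1.8932, 0.5658]

beam 1: φ=-45°, α=240°
  cosα=-0.5000 sinα=-0.8660 | (7,5) | tMaxX 1.0200 tMaxY 0.2540 | tΔX 2.0000 tΔY 1.1547
    t=0.2540 [y] (7,4)
    t=1.0200 [x] (6,4)
    t=1.4087 [y] (6,3)
    t=2.5634 [y] (6,2)
    t=3.0200 [x] (5,2)
    t=3.7181 [y] (5,1) — stop
  → r_1 = 3.7181
beam 2: φ=0°, α=285°
  cosα=0.2588 sinα=-0.9659 | (7,5) | tMaxX 1.8932 tMaxY 0.2278 | tΔX 3.8637 tΔY 1.0353
    t=0.2278 [y] (7,4)
    t=1.2630 [y] (7,3)
    t=1.8932 [x] (8,3) — stop
  → r_2 = 1.8932
beam 3: φ=45°, α=330°
  cosα=0.8660 sinα=-0.5000 | (7,5) | tMaxX 0.5658 tMaxY 0.4400 | tΔX 1.1547 tΔY 2.0000
    t=0.4400 [y] (7,4)
    t=0.5658 [x] (8,4) — stop
  → r_3 = 0.5658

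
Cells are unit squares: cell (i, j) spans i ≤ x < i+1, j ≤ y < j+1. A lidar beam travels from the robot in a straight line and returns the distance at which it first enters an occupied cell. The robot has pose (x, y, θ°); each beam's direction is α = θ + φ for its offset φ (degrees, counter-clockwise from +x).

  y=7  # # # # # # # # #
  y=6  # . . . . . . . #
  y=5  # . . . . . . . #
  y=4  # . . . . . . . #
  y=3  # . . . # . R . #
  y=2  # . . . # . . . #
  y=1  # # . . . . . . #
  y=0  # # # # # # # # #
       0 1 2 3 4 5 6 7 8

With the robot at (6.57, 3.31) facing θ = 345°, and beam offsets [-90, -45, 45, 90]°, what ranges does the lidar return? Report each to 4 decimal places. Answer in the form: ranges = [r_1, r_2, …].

ranges = [2.3915, 2.6674, 1.6512, 3.8202]

beam 1: φ=-90°, α=255°
  cosα=-0.2588 sinα=-0.9659 | (6,3) | tMaxX 2.2023 tMaxY 0.3209 | tΔX 3.8637 tΔY 1.0353
    t=0.3209 [y] (6,2)
    t=1.3562 [y] (6,1)
    t=2.2023 [x] (5,1)
    t=2.3915 [y] (5,0) — stop
  → r_1 = 2.3915
beam 2: φ=-45°, α=300°
  cosα=0.5000 sinα=-0.8660 | (6,3) | tMaxX 0.8600 tMaxY 0.3580 | tΔX 2.0000 tΔY 1.1547
    t=0.3580 [y] (6,2)
    t=0.8600 [x] (7,2)
    t=1.5127 [y] (7,1)
    t=2.6674 [y] (7,0) — stop
  → r_2 = 2.6674
beam 3: φ=45°, α=30°
  cosα=0.8660 sinα=0.5000 | (6,3) | tMaxX 0.4965 tMaxY 1.3800 | tΔX 1.1547 tΔY 2.0000
    t=0.4965 [x] (7,3)
    t=1.3800 [y] (7,4)
    t=1.6512 [x] (8,4) — stop
  → r_3 = 1.6512
beam 4: φ=90°, α=75°
  cosα=0.2588 sinα=0.9659 | (6,3) | tMaxX 1.6614 tMaxY 0.7143 | tΔX 3.8637 tΔY 1.0353
    t=0.7143 [y] (6,4)
    t=1.6614 [x] (7,4)
    t=1.7496 [y] (7,5)
    t=2.7849 [y] (7,6)
    t=3.8202 [y] (7,7) — stop
  → r_4 = 3.8202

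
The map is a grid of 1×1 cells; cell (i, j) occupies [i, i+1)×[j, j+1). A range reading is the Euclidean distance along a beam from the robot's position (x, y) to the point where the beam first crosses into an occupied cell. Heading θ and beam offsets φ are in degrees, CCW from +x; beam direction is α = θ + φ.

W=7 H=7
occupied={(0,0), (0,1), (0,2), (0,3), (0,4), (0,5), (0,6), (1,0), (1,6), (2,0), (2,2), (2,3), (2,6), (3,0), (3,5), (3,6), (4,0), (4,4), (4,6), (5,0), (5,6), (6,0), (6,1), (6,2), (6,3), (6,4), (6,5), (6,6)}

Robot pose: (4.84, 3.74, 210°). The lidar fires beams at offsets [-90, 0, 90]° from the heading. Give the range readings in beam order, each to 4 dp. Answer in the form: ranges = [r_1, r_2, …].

beam 1: φ=-90°, α=120°
  direction (-0.5000, 0.8660); cell (4,3); t to first gridline: x 1.6800, y 0.3002 (then +2.0000 / +1.1547)
    (4,4) via y @ 0.3002  # hit
  → r_1 = 0.3002
beam 2: φ=0°, α=210°
  direction (-0.8660, -0.5000); cell (4,3); t to first gridline: x 0.9699, y 1.4800 (then +1.1547 / +2.0000)
    (3,3) via x @ 0.9699
    (3,2) via y @ 1.4800
    (2,2) via x @ 2.1246  # hit
  → r_2 = 2.1246
beam 3: φ=90°, α=300°
  direction (0.5000, -0.8660); cell (4,3); t to first gridline: x 0.3200, y 0.8545 (then +2.0000 / +1.1547)
    (5,3) via x @ 0.3200
    (5,2) via y @ 0.8545
    (5,1) via y @ 2.0092
    (6,1) via x @ 2.3200  # hit
  → r_3 = 2.3200

ranges = [0.3002, 2.1246, 2.3200]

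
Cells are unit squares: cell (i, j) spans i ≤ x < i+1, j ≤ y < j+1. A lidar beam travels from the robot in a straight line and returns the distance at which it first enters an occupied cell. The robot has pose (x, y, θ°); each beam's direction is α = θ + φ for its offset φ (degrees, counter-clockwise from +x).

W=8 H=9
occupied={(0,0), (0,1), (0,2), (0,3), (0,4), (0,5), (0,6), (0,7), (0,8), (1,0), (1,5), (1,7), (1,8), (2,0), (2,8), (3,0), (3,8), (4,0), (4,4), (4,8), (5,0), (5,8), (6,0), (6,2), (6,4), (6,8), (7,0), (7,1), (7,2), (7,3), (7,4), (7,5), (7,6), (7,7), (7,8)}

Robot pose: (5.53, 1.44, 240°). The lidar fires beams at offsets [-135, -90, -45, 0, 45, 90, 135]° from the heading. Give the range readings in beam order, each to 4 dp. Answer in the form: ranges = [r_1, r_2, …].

beam 1: φ=-135°, α=105°
  direction (-0.2588, 0.9659); cell (5,1); t to first gridline: x 2.0478, y 0.5798 (then +3.8637 / +1.0353)
    (5,2) via y @ 0.5798
    (5,3) via y @ 1.6150
    (4,3) via x @ 2.0478
    (4,4) via y @ 2.6503  # hit
  → r_1 = 2.6503
beam 2: φ=-90°, α=150°
  direction (-0.8660, 0.5000); cell (5,1); t to first gridline: x 0.6120, y 1.1200 (then +1.1547 / +2.0000)
    (4,1) via x @ 0.6120
    (4,2) via y @ 1.1200
    (3,2) via x @ 1.7667
    (2,2) via x @ 2.9214
    (2,3) via y @ 3.1200
    (1,3) via x @ 4.0761
    (1,4) via y @ 5.1200
    (0,4) via x @ 5.2308  # hit
  → r_2 = 5.2308
beam 3: φ=-45°, α=195°
  direction (-0.9659, -0.2588); cell (5,1); t to first gridline: x 0.5487, y 1.7000 (then +1.0353 / +3.8637)
    (4,1) via x @ 0.5487
    (3,1) via x @ 1.5840
    (3,0) via y @ 1.7000  # hit
  → r_3 = 1.7000
beam 4: φ=0°, α=240°
  direction (-0.5000, -0.8660); cell (5,1); t to first gridline: x 1.0600, y 0.5081 (then +2.0000 / +1.1547)
    (5,0) via y @ 0.5081  # hit
  → r_4 = 0.5081
beam 5: φ=45°, α=285°
  direction (0.2588, -0.9659); cell (5,1); t to first gridline: x 1.8159, y 0.4555 (then +3.8637 / +1.0353)
    (5,0) via y @ 0.4555  # hit
  → r_5 = 0.4555
beam 6: φ=90°, α=330°
  direction (0.8660, -0.5000); cell (5,1); t to first gridline: x 0.5427, y 0.8800 (then +1.1547 / +2.0000)
    (6,1) via x @ 0.5427
    (6,0) via y @ 0.8800  # hit
  → r_6 = 0.8800
beam 7: φ=135°, α=15°
  direction (0.9659, 0.2588); cell (5,1); t to first gridline: x 0.4866, y 2.1637 (then +1.0353 / +3.8637)
    (6,1) via x @ 0.4866
    (7,1) via x @ 1.5219  # hit
  → r_7 = 1.5219

ranges = [2.6503, 5.2308, 1.7000, 0.5081, 0.4555, 0.8800, 1.5219]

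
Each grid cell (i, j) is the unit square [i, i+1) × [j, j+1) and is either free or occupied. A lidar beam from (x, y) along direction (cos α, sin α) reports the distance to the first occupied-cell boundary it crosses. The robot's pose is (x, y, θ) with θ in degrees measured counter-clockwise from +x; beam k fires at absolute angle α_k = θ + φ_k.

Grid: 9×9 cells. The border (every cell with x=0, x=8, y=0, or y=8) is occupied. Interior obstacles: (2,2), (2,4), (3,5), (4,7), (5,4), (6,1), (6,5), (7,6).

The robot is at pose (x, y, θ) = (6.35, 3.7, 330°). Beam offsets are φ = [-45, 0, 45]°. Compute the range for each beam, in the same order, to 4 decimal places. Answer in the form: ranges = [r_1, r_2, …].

beam 1: φ=-45°, α=285°
  dir = (cos 285°, sin 285°) = (0.2588, -0.9659); from cell (6,3)
  next x-line at t=2.5114, next y-line at t=0.7247; Δt_x=3.8637, Δt_y=1.0353
    y: enter (6,2) at t=0.7247
    y: enter (6,1) at t=1.7600 ← occupied
  → r_1 = 1.7600
beam 2: φ=0°, α=330°
  dir = (cos 330°, sin 330°) = (0.8660, -0.5000); from cell (6,3)
  next x-line at t=0.7506, next y-line at t=1.4000; Δt_x=1.1547, Δt_y=2.0000
    x: enter (7,3) at t=0.7506
    y: enter (7,2) at t=1.4000
    x: enter (8,2) at t=1.9053 ← occupied
  → r_2 = 1.9053
beam 3: φ=45°, α=15°
  dir = (cos 15°, sin 15°) = (0.9659, 0.2588); from cell (6,3)
  next x-line at t=0.6729, next y-line at t=1.1591; Δt_x=1.0353, Δt_y=3.8637
    x: enter (7,3) at t=0.6729
    y: enter (7,4) at t=1.1591
    x: enter (8,4) at t=1.7082 ← occupied
  → r_3 = 1.7082

ranges = [1.7600, 1.9053, 1.7082]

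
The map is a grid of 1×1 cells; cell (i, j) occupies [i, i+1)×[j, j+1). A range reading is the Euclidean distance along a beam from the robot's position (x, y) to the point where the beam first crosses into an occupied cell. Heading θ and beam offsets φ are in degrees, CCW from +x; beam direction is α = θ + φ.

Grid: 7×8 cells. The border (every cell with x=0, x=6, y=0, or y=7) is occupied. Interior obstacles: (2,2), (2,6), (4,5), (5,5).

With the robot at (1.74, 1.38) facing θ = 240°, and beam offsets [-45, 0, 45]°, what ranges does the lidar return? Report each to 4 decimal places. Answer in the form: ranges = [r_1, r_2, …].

ranges = [0.7661, 0.4388, 0.3934]

beam 1: φ=-45°, α=195°
  direction (-0.9659, -0.2588); cell (1,1); t to first gridline: x 0.7661, y 1.4682 (then +1.0353 / +3.8637)
    (0,1) via x @ 0.7661  # hit
  → r_1 = 0.7661
beam 2: φ=0°, α=240°
  direction (-0.5000, -0.8660); cell (1,1); t to first gridline: x 1.4800, y 0.4388 (then +2.0000 / +1.1547)
    (1,0) via y @ 0.4388  # hit
  → r_2 = 0.4388
beam 3: φ=45°, α=285°
  direction (0.2588, -0.9659); cell (1,1); t to first gridline: x 1.0046, y 0.3934 (then +3.8637 / +1.0353)
    (1,0) via y @ 0.3934  # hit
  → r_3 = 0.3934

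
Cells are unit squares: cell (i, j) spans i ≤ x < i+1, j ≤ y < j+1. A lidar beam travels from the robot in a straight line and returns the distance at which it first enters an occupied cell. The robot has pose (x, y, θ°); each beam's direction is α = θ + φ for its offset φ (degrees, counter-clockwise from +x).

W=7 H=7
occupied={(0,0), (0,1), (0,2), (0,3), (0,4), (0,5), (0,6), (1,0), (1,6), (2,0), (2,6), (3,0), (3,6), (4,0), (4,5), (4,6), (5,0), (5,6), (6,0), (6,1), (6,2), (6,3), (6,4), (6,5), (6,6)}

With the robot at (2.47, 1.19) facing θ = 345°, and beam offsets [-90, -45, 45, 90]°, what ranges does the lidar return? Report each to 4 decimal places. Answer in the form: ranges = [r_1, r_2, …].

ranges = [0.1967, 0.2194, 4.0761, 4.9797]

beam 1: φ=-90°, α=255°
  cosα=-0.2588 sinα=-0.9659 | (2,1) | tMaxX 1.8159 tMaxY 0.1967 | tΔX 3.8637 tΔY 1.0353
    t=0.1967 [y] (2,0) — stop
  → r_1 = 0.1967
beam 2: φ=-45°, α=300°
  cosα=0.5000 sinα=-0.8660 | (2,1) | tMaxX 1.0600 tMaxY 0.2194 | tΔX 2.0000 tΔY 1.1547
    t=0.2194 [y] (2,0) — stop
  → r_2 = 0.2194
beam 3: φ=45°, α=30°
  cosα=0.8660 sinα=0.5000 | (2,1) | tMaxX 0.6120 tMaxY 1.6200 | tΔX 1.1547 tΔY 2.0000
    t=0.6120 [x] (3,1)
    t=1.6200 [y] (3,2)
    t=1.7667 [x] (4,2)
    t=2.9214 [x] (5,2)
    t=3.6200 [y] (5,3)
    t=4.0761 [x] (6,3) — stop
  → r_3 = 4.0761
beam 4: φ=90°, α=75°
  cosα=0.2588 sinα=0.9659 | (2,1) | tMaxX 2.0478 tMaxY 0.8386 | tΔX 3.8637 tΔY 1.0353
    t=0.8386 [y] (2,2)
    t=1.8738 [y] (2,3)
    t=2.0478 [x] (3,3)
    t=2.9091 [y] (3,4)
    t=3.9444 [y] (3,5)
    t=4.9797 [y] (3,6) — stop
  → r_4 = 4.9797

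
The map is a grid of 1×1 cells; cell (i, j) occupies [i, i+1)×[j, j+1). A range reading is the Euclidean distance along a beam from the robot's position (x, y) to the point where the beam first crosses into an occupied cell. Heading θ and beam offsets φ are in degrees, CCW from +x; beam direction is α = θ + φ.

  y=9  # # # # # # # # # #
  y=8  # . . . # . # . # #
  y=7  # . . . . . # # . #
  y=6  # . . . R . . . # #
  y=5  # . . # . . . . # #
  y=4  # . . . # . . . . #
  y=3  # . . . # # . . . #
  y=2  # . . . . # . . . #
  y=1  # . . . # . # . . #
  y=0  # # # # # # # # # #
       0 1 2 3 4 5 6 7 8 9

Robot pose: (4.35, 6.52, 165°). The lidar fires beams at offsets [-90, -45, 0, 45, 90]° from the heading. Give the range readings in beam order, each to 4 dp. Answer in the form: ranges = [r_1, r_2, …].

beam 1: φ=-90°, α=75°
  direction (0.2588, 0.9659); cell (4,6); t to first gridline: x 2.5114, y 0.4969 (then +3.8637 / +1.0353)
    (4,7) via y @ 0.4969
    (4,8) via y @ 1.5322  # hit
  → r_1 = 1.5322
beam 2: φ=-45°, α=120°
  direction (-0.5000, 0.8660); cell (4,6); t to first gridline: x 0.7000, y 0.5543 (then +2.0000 / +1.1547)
    (4,7) via y @ 0.5543
    (3,7) via x @ 0.7000
    (3,8) via y @ 1.7090
    (2,8) via x @ 2.7000
    (2,9) via y @ 2.8637  # hit
  → r_2 = 2.8637
beam 3: φ=0°, α=165°
  direction (-0.9659, 0.2588); cell (4,6); t to first gridline: x 0.3623, y 1.8546 (then +1.0353 / +3.8637)
    (3,6) via x @ 0.3623
    (2,6) via x @ 1.3976
    (2,7) via y @ 1.8546
    (1,7) via x @ 2.4329
    (0,7) via x @ 3.4682  # hit
  → r_3 = 3.4682
beam 4: φ=45°, α=210°
  direction (-0.8660, -0.5000); cell (4,6); t to first gridline: x 0.4041, y 1.0400 (then +1.1547 / +2.0000)
    (3,6) via x @ 0.4041
    (3,5) via y @ 1.0400  # hit
  → r_4 = 1.0400
beam 5: φ=90°, α=255°
  direction (-0.2588, -0.9659); cell (4,6); t to first gridline: x 1.3523, y 0.5383 (then +3.8637 / +1.0353)
    (4,5) via y @ 0.5383
    (3,5) via x @ 1.3523  # hit
  → r_5 = 1.3523

ranges = [1.5322, 2.8637, 3.4682, 1.0400, 1.3523]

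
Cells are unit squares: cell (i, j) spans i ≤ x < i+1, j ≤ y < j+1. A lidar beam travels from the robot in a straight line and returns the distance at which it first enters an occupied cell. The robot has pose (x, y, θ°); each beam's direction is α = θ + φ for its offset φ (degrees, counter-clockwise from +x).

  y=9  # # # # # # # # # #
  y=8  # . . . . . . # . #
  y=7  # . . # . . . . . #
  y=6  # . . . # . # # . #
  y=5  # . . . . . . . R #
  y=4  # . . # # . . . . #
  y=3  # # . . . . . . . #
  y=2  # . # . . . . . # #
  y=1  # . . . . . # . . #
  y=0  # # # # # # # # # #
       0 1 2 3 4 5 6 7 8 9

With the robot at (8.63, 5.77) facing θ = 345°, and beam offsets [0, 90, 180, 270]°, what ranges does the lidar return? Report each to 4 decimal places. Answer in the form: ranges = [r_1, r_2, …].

beam 1: φ=0°, α=345°
  cosα=0.9659 sinα=-0.2588 | (8,5) | tMaxX 0.3831 tMaxY 2.9751 | tΔX 1.0353 tΔY 3.8637
    t=0.3831 [x] (9,5) — stop
  → r_1 = 0.3831
beam 2: φ=90°, α=75°
  cosα=0.2588 sinα=0.9659 | (8,5) | tMaxX 1.4296 tMaxY 0.2381 | tΔX 3.8637 tΔY 1.0353
    t=0.2381 [y] (8,6)
    t=1.2734 [y] (8,7)
    t=1.4296 [x] (9,7) — stop
  → r_2 = 1.4296
beam 3: φ=180°, α=165°
  cosα=-0.9659 sinα=0.2588 | (8,5) | tMaxX 0.6522 tMaxY 0.8887 | tΔX 1.0353 tΔY 3.8637
    t=0.6522 [x] (7,5)
    t=0.8887 [y] (7,6) — stop
  → r_3 = 0.8887
beam 4: φ=270°, α=255°
  cosα=-0.2588 sinα=-0.9659 | (8,5) | tMaxX 2.4341 tMaxY 0.7972 | tΔX 3.8637 tΔY 1.0353
    t=0.7972 [y] (8,4)
    t=1.8324 [y] (8,3)
    t=2.4341 [x] (7,3)
    t=2.8677 [y] (7,2)
    t=3.9030 [y] (7,1)
    t=4.9383 [y] (7,0) — stop
  → r_4 = 4.9383

ranges = [0.3831, 1.4296, 0.8887, 4.9383]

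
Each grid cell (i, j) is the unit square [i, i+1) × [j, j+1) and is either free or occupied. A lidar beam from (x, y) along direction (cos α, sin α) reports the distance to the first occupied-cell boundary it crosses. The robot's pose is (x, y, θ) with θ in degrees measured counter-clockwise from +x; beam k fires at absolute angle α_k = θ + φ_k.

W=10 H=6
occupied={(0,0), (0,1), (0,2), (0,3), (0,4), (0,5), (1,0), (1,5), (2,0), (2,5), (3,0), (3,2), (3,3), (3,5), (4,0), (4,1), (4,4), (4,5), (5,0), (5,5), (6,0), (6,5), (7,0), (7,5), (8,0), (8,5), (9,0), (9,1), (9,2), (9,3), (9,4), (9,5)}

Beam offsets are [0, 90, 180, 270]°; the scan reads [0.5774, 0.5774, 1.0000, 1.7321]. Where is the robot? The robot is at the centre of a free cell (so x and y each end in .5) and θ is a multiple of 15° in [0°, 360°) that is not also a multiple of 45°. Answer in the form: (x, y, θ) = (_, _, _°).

Enumerate (i+0.5, j+0.5, θ) over the 28 free cells and 16 admissible headings. For each, cast all 4 beams and compare to the given ranges.
  (1.5, 4.5, 150°): beam 2 = 1.0000 ≠ 0.5774 ✗
  (2.5, 2.5, 60°): beam 1 = 1.0000 ≠ 0.5774 ✗
  (6.5, 4.5, 210°): beam 1 = 2.8868 ≠ 0.5774 ✗
  (6.5, 2.5, 75°): beam 1 = 2.5882 ≠ 0.5774 ✗
  …
  (1.5, 4.5, 60°): r_1=0.5774, r_2=0.5774, r_3=1.0000, r_4=1.7321 — all match ✓
No second candidate reproduces the full scan.

(x, y, θ) = (1.5, 4.5, 60°)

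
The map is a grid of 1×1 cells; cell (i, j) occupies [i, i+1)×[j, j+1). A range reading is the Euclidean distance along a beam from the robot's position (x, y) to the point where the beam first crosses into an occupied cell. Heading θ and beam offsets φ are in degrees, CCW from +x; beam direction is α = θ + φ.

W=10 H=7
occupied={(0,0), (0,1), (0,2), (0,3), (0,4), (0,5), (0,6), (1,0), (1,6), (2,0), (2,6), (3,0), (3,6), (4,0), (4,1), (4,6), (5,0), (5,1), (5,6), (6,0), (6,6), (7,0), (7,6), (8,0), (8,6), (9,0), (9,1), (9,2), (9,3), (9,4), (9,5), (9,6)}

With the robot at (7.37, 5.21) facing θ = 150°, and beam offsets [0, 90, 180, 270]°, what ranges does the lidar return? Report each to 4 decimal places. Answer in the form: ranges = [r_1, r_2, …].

ranges = [1.5800, 3.7066, 1.8822, 0.9122]

beam 1: φ=0°, α=150°
  cosα=-0.8660 sinα=0.5000 | (7,5) | tMaxX 0.4272 tMaxY 1.5800 | tΔX 1.1547 tΔY 2.0000
    t=0.4272 [x] (6,5)
    t=1.5800 [y] (6,6) — stop
  → r_1 = 1.5800
beam 2: φ=90°, α=240°
  cosα=-0.5000 sinα=-0.8660 | (7,5) | tMaxX 0.7400 tMaxY 0.2425 | tΔX 2.0000 tΔY 1.1547
    t=0.2425 [y] (7,4)
    t=0.7400 [x] (6,4)
    t=1.3972 [y] (6,3)
    t=2.5519 [y] (6,2)
    t=2.7400 [x] (5,2)
    t=3.7066 [y] (5,1) — stop
  → r_2 = 3.7066
beam 3: φ=180°, α=330°
  cosα=0.8660 sinα=-0.5000 | (7,5) | tMaxX 0.7275 tMaxY 0.4200 | tΔX 1.1547 tΔY 2.0000
    t=0.4200 [y] (7,4)
    t=0.7275 [x] (8,4)
    t=1.8822 [x] (9,4) — stop
  → r_3 = 1.8822
beam 4: φ=270°, α=60°
  cosα=0.5000 sinα=0.8660 | (7,5) | tMaxX 1.2600 tMaxY 0.9122 | tΔX 2.0000 tΔY 1.1547
    t=0.9122 [y] (7,6) — stop
  → r_4 = 0.9122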